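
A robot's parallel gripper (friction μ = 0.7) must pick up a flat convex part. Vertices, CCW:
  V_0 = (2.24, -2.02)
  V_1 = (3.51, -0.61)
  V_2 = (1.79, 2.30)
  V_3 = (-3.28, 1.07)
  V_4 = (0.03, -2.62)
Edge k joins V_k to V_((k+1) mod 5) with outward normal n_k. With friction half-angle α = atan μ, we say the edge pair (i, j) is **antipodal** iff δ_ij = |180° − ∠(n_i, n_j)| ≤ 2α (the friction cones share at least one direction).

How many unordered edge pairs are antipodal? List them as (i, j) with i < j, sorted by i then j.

α = atan 0.7 = 34.99°;  2α = 69.98°
n_0 = (+0.7430, -0.6693)
n_1 = (+0.8609, +0.5088)
n_2 = (-0.2358, +0.9718)
n_3 = (-0.7444, -0.6677)
n_4 = (+0.2620, -0.9651)
  (0,1): δ = 107.40°  ·
  (0,2): δ = 34.35°  ✓
  (0,3): δ = 83.90°  ·
  (0,4): δ = 147.20°  ·
  (1,2): δ = 106.95°  ·
  (1,3): δ = 11.31°  ✓
  (1,4): δ = 74.60°  ·
  (2,3): δ = 61.74°  ✓
  (2,4): δ = 1.55°  ✓
  (3,4): δ = 116.70°  ·
antipodal pairs: 4

count = 4; pairs: (0,2), (1,3), (2,3), (2,4)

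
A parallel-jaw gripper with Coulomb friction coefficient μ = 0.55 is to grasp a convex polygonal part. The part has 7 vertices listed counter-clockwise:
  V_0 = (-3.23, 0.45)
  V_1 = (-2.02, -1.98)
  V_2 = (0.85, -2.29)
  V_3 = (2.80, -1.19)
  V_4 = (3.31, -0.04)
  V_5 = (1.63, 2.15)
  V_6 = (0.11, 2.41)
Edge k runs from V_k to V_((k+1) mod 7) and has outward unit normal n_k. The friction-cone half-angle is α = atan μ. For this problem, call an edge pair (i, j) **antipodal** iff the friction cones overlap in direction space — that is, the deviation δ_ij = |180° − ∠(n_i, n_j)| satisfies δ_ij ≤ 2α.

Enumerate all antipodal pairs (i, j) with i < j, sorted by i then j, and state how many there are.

α = atan 0.55 = 28.81°;  2α = 57.62°
n_0 = (-0.8952, -0.4457)
n_1 = (-0.1074, -0.9942)
n_2 = (+0.4913, -0.8710)
n_3 = (+0.9141, -0.4054)
n_4 = (+0.7934, +0.6087)
n_5 = (+0.1686, +0.9857)
n_6 = (-0.5061, +0.8625)
  (0,1): δ = 122.64°  ·
  (0,2): δ = 87.04°  ·
  (0,3): δ = 50.39°  ✓
  (0,4): δ = 11.02°  ✓
  (0,5): δ = 53.82°  ✓
  (0,6): δ = 93.93°  ·
  (1,2): δ = 144.41°  ·
  (1,3): δ = 107.75°  ·
  (1,4): δ = 46.34°  ✓
  (1,5): δ = 3.54°  ✓
  (1,6): δ = 36.57°  ✓
  (2,3): δ = 143.34°  ·
  (2,4): δ = 81.93°  ·
  (2,5): δ = 39.13°  ✓
  (2,6): δ = 0.98°  ✓
  (3,4): δ = 118.59°  ·
  (3,5): δ = 75.79°  ·
  (3,6): δ = 35.68°  ✓
  (4,5): δ = 137.20°  ·
  (4,6): δ = 97.09°  ·
  (5,6): δ = 139.89°  ·
antipodal pairs: 9

count = 9; pairs: (0,3), (0,4), (0,5), (1,4), (1,5), (1,6), (2,5), (2,6), (3,6)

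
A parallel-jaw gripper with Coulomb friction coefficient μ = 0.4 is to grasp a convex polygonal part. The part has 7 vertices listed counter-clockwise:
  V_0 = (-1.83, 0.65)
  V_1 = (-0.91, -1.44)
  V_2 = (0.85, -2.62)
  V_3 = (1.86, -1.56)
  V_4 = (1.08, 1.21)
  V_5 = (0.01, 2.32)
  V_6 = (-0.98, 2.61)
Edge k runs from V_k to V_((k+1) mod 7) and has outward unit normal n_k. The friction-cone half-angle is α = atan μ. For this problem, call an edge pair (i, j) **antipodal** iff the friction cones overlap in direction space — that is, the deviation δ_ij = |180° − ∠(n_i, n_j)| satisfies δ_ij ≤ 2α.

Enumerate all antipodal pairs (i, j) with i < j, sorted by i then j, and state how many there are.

count = 7; pairs: (0,3), (0,4), (1,3), (1,4), (1,5), (2,6), (3,6)

α = atan 0.4 = 21.80°;  2α = 43.60°
n_0 = (-0.9153, -0.4029)
n_1 = (-0.5569, -0.8306)
n_2 = (+0.7240, -0.6898)
n_3 = (+0.9626, +0.2710)
n_4 = (+0.7200, +0.6940)
n_5 = (+0.2811, +0.9597)
n_6 = (-0.9174, +0.3979)
  (0,1): δ = 147.60°  ·
  (0,2): δ = 67.37°  ·
  (0,3): δ = 8.03°  ✓
  (0,4): δ = 20.19°  ✓
  (0,5): δ = 49.91°  ·
  (0,6): δ = 132.80°  ·
  (1,2): δ = 99.78°  ·
  (1,3): δ = 40.43°  ✓
  (1,4): δ = 12.21°  ✓
  (1,5): δ = 17.51°  ✓
  (1,6): δ = 100.39°  ·
  (2,3): δ = 120.66°  ·
  (2,4): δ = 92.43°  ·
  (2,5): δ = 62.71°  ·
  (2,6): δ = 20.17°  ✓
  (3,4): δ = 151.78°  ·
  (3,5): δ = 122.05°  ·
  (3,6): δ = 39.17°  ✓
  (4,5): δ = 150.28°  ·
  (4,6): δ = 67.39°  ·
  (5,6): δ = 97.12°  ·
antipodal pairs: 7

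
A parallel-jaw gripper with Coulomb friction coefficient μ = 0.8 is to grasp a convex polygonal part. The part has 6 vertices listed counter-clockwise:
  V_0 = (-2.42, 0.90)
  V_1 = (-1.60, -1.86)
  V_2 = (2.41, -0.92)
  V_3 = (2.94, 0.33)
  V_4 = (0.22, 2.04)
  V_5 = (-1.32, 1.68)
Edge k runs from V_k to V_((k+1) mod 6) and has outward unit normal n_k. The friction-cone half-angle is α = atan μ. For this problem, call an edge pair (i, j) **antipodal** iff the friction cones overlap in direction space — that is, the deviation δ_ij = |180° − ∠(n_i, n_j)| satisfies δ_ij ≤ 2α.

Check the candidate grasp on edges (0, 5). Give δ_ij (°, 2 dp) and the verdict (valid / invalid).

δ = 108.79°, invalid

α = atan 0.8 = 38.66°;  2α = 77.32°
edge 0: e_0 = (+0.82, -2.76);  n_0 = (-0.9586, -0.2848)
edge 5: e_5 = (-1.10, -0.78);  n_5 = (-0.5784, +0.8157)
∠(n_0, n_5) = 71.21°
δ = |180° − 71.21°| = 108.79°
108.79° > 2α = 77.32°  →  invalid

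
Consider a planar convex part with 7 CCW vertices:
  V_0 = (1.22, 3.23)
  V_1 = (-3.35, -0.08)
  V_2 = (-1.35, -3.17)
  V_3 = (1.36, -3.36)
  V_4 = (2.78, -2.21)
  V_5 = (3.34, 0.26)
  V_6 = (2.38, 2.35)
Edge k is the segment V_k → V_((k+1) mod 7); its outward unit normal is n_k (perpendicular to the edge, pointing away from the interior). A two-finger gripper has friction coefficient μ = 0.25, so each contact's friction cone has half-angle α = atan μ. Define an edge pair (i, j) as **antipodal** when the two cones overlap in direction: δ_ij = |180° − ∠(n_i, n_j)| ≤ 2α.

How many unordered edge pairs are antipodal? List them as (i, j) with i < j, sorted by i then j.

α = atan 0.25 = 14.04°;  2α = 28.07°
n_0 = (-0.5866, +0.8099)
n_1 = (-0.8395, -0.5434)
n_2 = (-0.0699, -0.9976)
n_3 = (+0.6294, -0.7771)
n_4 = (+0.9752, -0.2211)
n_5 = (+0.9087, +0.4174)
n_6 = (+0.6044, +0.7967)
  (0,1): δ = 93.00°  ·
  (0,2): δ = 39.93°  ·
  (0,3): δ = 3.09°  ✓
  (0,4): δ = 41.31°  ·
  (0,5): δ = 78.76°  ·
  (0,6): δ = 106.90°  ·
  (1,2): δ = 126.92°  ·
  (1,3): δ = 83.91°  ·
  (1,4): δ = 45.69°  ·
  (1,5): δ = 8.24°  ✓
  (1,6): δ = 19.90°  ✓
  (2,3): δ = 136.99°  ·
  (2,4): δ = 98.76°  ·
  (2,5): δ = 61.32°  ·
  (2,6): δ = 33.17°  ·
  (3,4): δ = 141.78°  ·
  (3,5): δ = 104.33°  ·
  (3,6): δ = 76.19°  ·
  (4,5): δ = 142.56°  ·
  (4,6): δ = 114.41°  ·
  (5,6): δ = 151.86°  ·
antipodal pairs: 3

count = 3; pairs: (0,3), (1,5), (1,6)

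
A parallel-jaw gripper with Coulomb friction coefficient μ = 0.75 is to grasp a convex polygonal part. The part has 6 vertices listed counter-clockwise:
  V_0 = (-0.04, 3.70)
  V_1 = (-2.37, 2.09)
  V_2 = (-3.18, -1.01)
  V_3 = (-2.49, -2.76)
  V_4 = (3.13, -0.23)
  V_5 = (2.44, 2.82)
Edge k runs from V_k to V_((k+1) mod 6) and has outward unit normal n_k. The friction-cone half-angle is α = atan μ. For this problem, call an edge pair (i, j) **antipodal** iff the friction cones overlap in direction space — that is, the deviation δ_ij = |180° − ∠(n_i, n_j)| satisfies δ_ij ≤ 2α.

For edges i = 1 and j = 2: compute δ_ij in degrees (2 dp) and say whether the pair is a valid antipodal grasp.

α = atan 0.75 = 36.87°;  2α = 73.74°
edge 1: e_1 = (-0.81, -3.10);  n_1 = (-0.9675, +0.2528)
edge 2: e_2 = (+0.69, -1.75);  n_2 = (-0.9303, -0.3668)
∠(n_1, n_2) = 36.16°
δ = |180° − 36.16°| = 143.84°
143.84° > 2α = 73.74°  →  invalid

δ = 143.84°, invalid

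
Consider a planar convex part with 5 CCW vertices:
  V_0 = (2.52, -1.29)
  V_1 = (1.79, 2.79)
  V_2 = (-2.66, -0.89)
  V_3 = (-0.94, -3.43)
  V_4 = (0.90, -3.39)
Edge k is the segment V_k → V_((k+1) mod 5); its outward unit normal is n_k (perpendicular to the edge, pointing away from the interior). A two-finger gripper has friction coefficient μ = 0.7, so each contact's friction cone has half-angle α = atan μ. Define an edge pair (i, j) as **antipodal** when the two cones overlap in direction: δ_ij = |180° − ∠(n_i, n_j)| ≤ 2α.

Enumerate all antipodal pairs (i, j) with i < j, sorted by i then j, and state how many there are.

α = atan 0.7 = 34.99°;  2α = 69.98°
n_0 = (+0.9844, +0.1761)
n_1 = (-0.6373, +0.7706)
n_2 = (-0.8280, -0.5607)
n_3 = (+0.0217, -0.9998)
n_4 = (+0.7918, -0.6108)
  (0,1): δ = 60.55°  ✓
  (0,2): δ = 23.96°  ✓
  (0,3): δ = 81.10°  ·
  (0,4): δ = 132.21°  ·
  (1,2): δ = 95.49°  ·
  (1,3): δ = 38.34°  ✓
  (1,4): δ = 12.76°  ✓
  (2,3): δ = 122.86°  ·
  (2,4): δ = 71.75°  ·
  (3,4): δ = 128.89°  ·
antipodal pairs: 4

count = 4; pairs: (0,1), (0,2), (1,3), (1,4)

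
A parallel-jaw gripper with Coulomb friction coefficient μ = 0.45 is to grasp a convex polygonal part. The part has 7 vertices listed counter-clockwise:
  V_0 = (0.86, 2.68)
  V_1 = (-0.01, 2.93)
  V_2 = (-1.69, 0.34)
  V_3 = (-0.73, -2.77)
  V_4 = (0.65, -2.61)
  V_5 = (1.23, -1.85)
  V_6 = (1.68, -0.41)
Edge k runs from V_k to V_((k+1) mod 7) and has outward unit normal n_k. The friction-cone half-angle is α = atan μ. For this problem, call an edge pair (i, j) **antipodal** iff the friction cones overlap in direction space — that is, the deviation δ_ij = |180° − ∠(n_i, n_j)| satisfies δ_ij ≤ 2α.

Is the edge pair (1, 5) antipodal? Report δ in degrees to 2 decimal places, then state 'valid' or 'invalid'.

δ = 15.62°, valid

α = atan 0.45 = 24.23°;  2α = 48.46°
edge 1: e_1 = (-1.68, -2.59);  n_1 = (-0.8390, +0.5442)
edge 5: e_5 = (+0.45, +1.44);  n_5 = (+0.9545, -0.2983)
∠(n_1, n_5) = 164.38°
δ = |180° − 164.38°| = 15.62°
15.62° ≤ 2α = 48.46°  →  valid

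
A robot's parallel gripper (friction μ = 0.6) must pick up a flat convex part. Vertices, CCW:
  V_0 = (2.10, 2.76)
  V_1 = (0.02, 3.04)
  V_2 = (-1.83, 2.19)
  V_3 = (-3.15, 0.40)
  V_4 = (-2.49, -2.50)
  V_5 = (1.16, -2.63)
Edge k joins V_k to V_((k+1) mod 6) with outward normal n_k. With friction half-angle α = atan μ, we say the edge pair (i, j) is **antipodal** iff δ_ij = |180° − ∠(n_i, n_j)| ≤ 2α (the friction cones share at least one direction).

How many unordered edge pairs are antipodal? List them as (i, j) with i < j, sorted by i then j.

α = atan 0.6 = 30.96°;  2α = 61.93°
n_0 = (+0.1334, +0.9911)
n_1 = (-0.4175, +0.9087)
n_2 = (-0.8048, +0.5935)
n_3 = (-0.9751, -0.2219)
n_4 = (-0.0356, -0.9994)
n_5 = (+0.9851, -0.1718)
  (0,1): δ = 147.66°  ·
  (0,2): δ = 118.74°  ·
  (0,3): δ = 69.51°  ·
  (0,4): δ = 5.63°  ✓
  (0,5): δ = 87.77°  ·
  (1,2): δ = 151.08°  ·
  (1,3): δ = 101.86°  ·
  (1,4): δ = 26.72°  ✓
  (1,5): δ = 55.43°  ✓
  (2,3): δ = 130.77°  ·
  (2,4): δ = 55.63°  ✓
  (2,5): δ = 26.51°  ✓
  (3,4): δ = 104.86°  ·
  (3,5): δ = 22.71°  ✓
  (4,5): δ = 97.85°  ·
antipodal pairs: 6

count = 6; pairs: (0,4), (1,4), (1,5), (2,4), (2,5), (3,5)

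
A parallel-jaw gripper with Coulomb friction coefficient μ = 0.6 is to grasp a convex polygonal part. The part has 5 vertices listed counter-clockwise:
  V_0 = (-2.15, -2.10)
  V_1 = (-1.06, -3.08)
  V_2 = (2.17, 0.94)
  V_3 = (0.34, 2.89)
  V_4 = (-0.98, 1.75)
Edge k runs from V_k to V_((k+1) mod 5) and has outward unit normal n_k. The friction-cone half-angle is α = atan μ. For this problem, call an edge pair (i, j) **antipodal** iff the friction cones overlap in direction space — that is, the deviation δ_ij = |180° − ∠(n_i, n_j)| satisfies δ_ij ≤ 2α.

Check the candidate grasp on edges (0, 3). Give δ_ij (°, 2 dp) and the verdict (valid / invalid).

α = atan 0.6 = 30.96°;  2α = 61.93°
edge 0: e_0 = (+1.09, -0.98);  n_0 = (-0.6686, -0.7436)
edge 3: e_3 = (-1.32, -1.14);  n_3 = (-0.6536, +0.7568)
∠(n_0, n_3) = 97.23°
δ = |180° − 97.23°| = 82.77°
82.77° > 2α = 61.93°  →  invalid

δ = 82.77°, invalid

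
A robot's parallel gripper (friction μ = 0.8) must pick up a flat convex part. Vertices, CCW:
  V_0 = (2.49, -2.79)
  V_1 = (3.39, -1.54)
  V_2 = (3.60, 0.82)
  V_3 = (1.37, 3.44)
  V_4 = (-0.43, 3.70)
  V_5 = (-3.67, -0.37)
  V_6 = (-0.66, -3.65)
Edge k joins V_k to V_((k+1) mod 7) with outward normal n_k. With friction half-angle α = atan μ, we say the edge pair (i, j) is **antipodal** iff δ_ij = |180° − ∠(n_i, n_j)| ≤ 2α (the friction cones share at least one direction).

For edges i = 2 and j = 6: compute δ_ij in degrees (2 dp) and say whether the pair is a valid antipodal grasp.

δ = 64.87°, valid

α = atan 0.8 = 38.66°;  2α = 77.32°
edge 2: e_2 = (-2.23, +2.62);  n_2 = (+0.7615, +0.6482)
edge 6: e_6 = (+3.15, +0.86);  n_6 = (+0.2634, -0.9647)
∠(n_2, n_6) = 115.13°
δ = |180° − 115.13°| = 64.87°
64.87° ≤ 2α = 77.32°  →  valid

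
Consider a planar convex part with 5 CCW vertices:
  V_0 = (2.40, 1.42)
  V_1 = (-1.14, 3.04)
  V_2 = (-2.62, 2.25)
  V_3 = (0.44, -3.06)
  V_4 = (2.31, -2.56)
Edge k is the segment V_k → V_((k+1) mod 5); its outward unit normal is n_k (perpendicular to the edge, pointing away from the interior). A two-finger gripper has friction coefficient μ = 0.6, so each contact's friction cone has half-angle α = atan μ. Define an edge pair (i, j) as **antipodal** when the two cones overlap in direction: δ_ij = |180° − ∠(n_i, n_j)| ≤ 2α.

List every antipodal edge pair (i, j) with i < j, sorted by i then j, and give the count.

α = atan 0.6 = 30.96°;  2α = 61.93°
n_0 = (+0.4161, +0.9093)
n_1 = (-0.4709, +0.8822)
n_2 = (-0.8664, -0.4993)
n_3 = (+0.2583, -0.9661)
n_4 = (+0.9997, -0.0226)
  (0,1): δ = 127.32°  ·
  (0,2): δ = 35.46°  ✓
  (0,3): δ = 39.56°  ✓
  (0,4): δ = 113.29°  ·
  (1,2): δ = 88.14°  ·
  (1,3): δ = 13.12°  ✓
  (1,4): δ = 60.61°  ✓
  (2,3): δ = 104.98°  ·
  (2,4): δ = 31.25°  ✓
  (3,4): δ = 106.26°  ·
antipodal pairs: 5

count = 5; pairs: (0,2), (0,3), (1,3), (1,4), (2,4)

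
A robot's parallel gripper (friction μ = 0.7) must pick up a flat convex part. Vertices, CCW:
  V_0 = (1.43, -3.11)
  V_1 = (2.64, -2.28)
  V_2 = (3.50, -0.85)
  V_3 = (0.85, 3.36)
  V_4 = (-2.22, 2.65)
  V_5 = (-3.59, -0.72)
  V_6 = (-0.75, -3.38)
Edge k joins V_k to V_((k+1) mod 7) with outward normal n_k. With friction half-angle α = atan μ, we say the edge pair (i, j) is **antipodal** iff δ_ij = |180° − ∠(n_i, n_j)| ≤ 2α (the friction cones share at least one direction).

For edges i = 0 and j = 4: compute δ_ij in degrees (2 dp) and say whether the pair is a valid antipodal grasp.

α = atan 0.7 = 34.99°;  2α = 69.98°
edge 0: e_0 = (+1.21, +0.83);  n_0 = (+0.5657, -0.8246)
edge 4: e_4 = (-1.37, -3.37);  n_4 = (-0.9264, +0.3766)
∠(n_0, n_4) = 146.57°
δ = |180° − 146.57°| = 33.43°
33.43° ≤ 2α = 69.98°  →  valid

δ = 33.43°, valid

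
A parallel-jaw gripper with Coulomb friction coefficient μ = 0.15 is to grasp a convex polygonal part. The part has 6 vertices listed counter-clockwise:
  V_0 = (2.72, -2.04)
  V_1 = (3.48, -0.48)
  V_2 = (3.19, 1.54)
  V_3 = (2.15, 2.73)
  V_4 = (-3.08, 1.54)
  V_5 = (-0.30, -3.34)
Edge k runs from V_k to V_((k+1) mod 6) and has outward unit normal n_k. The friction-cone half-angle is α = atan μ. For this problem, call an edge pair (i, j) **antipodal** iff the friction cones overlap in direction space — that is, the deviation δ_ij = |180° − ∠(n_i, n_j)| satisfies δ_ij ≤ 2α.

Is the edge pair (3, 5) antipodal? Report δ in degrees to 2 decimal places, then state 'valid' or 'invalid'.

α = atan 0.15 = 8.53°;  2α = 17.06°
edge 3: e_3 = (-5.23, -1.19);  n_3 = (-0.2219, +0.9751)
edge 5: e_5 = (+3.02, +1.30);  n_5 = (+0.3954, -0.9185)
∠(n_3, n_5) = 169.53°
δ = |180° − 169.53°| = 10.47°
10.47° ≤ 2α = 17.06°  →  valid

δ = 10.47°, valid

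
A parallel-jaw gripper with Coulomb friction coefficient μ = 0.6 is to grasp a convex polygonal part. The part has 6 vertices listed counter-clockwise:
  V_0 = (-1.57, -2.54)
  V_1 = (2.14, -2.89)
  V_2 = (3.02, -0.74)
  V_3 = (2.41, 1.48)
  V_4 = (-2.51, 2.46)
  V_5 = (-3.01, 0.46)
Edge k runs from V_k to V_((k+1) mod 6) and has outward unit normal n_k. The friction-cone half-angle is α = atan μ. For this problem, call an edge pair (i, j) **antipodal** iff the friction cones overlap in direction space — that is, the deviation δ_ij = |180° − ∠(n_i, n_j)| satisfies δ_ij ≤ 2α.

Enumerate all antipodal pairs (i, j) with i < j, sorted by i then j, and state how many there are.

α = atan 0.6 = 30.96°;  2α = 61.93°
n_0 = (-0.0939, -0.9956)
n_1 = (+0.9255, -0.3788)
n_2 = (+0.9643, +0.2650)
n_3 = (+0.1953, +0.9807)
n_4 = (-0.9701, +0.2425)
n_5 = (-0.9015, -0.4327)
  (0,1): δ = 106.87°  ·
  (0,2): δ = 69.25°  ·
  (0,3): δ = 5.88°  ✓
  (0,4): δ = 81.35°  ·
  (0,5): δ = 121.03°  ·
  (1,2): δ = 142.38°  ·
  (1,3): δ = 79.01°  ·
  (1,4): δ = 8.22°  ✓
  (1,5): δ = 47.90°  ✓
  (2,3): δ = 116.63°  ·
  (2,4): δ = 29.40°  ✓
  (2,5): δ = 10.28°  ✓
  (3,4): δ = 92.77°  ·
  (3,5): δ = 53.09°  ✓
  (4,5): δ = 140.32°  ·
antipodal pairs: 6

count = 6; pairs: (0,3), (1,4), (1,5), (2,4), (2,5), (3,5)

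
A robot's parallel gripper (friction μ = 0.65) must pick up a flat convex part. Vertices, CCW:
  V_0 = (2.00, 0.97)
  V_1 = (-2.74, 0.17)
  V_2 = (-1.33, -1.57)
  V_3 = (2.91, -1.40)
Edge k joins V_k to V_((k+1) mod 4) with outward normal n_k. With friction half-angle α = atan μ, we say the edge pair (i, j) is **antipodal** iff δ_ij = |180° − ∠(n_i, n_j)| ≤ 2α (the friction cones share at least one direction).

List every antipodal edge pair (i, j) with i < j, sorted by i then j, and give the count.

count = 3; pairs: (0,1), (0,2), (1,3)

α = atan 0.65 = 33.02°;  2α = 66.05°
n_0 = (-0.1664, +0.9861)
n_1 = (-0.7769, -0.6296)
n_2 = (+0.0401, -0.9992)
n_3 = (+0.9335, +0.3585)
  (0,1): δ = 60.56°  ✓
  (0,2): δ = 7.28°  ✓
  (0,3): δ = 101.43°  ·
  (1,2): δ = 126.72°  ·
  (1,3): δ = 18.01°  ✓
  (2,3): δ = 71.29°  ·
antipodal pairs: 3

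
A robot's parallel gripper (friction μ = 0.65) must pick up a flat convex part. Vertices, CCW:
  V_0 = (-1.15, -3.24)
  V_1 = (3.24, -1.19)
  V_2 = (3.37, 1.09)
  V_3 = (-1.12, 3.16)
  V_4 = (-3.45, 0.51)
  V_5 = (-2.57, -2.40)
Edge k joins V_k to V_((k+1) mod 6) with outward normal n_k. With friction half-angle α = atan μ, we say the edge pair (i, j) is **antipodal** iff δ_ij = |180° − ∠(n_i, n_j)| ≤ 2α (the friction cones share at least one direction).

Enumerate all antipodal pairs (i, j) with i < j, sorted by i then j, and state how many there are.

count = 7; pairs: (0,2), (0,3), (1,3), (1,4), (1,5), (2,4), (2,5)

α = atan 0.65 = 33.02°;  2α = 66.05°
n_0 = (+0.4231, -0.9061)
n_1 = (+0.9984, -0.0569)
n_2 = (+0.4187, +0.9081)
n_3 = (-0.7510, +0.6603)
n_4 = (-0.9572, -0.2895)
n_5 = (-0.5091, -0.8607)
  (0,1): δ = 118.29°  ·
  (0,2): δ = 49.78°  ✓
  (0,3): δ = 23.65°  ✓
  (0,4): δ = 81.79°  ·
  (0,5): δ = 124.36°  ·
  (1,2): δ = 111.49°  ·
  (1,3): δ = 38.06°  ✓
  (1,4): δ = 20.09°  ✓
  (1,5): δ = 62.66°  ✓
  (2,3): δ = 106.57°  ·
  (2,4): δ = 48.42°  ✓
  (2,5): δ = 5.86°  ✓
  (3,4): δ = 121.85°  ·
  (3,5): δ = 79.28°  ·
  (4,5): δ = 137.43°  ·
antipodal pairs: 7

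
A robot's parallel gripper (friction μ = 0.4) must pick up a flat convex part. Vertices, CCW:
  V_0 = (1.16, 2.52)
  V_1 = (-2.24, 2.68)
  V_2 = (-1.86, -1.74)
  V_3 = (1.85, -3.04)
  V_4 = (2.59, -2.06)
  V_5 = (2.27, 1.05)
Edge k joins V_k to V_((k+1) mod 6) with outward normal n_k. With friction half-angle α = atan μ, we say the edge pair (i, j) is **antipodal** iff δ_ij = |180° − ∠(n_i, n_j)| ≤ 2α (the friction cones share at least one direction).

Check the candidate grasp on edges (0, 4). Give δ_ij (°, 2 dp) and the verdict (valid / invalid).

α = atan 0.4 = 21.80°;  2α = 43.60°
edge 0: e_0 = (-3.40, +0.16);  n_0 = (+0.0470, +0.9989)
edge 4: e_4 = (-0.32, +3.11);  n_4 = (+0.9947, +0.1024)
∠(n_0, n_4) = 81.43°
δ = |180° − 81.43°| = 98.57°
98.57° > 2α = 43.60°  →  invalid

δ = 98.57°, invalid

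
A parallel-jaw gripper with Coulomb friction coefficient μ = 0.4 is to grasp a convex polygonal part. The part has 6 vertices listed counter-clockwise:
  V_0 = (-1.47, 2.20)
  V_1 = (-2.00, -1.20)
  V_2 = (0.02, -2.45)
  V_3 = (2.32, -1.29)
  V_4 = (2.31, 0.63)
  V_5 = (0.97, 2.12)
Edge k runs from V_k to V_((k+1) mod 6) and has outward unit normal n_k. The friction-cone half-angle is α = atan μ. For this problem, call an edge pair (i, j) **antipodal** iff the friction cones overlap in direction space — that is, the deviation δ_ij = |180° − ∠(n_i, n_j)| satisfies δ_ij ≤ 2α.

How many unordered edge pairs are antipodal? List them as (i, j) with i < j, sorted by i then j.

α = atan 0.4 = 21.80°;  2α = 43.60°
n_0 = (-0.9881, +0.1540)
n_1 = (-0.5262, -0.8504)
n_2 = (+0.4503, -0.8929)
n_3 = (+1.0000, +0.0052)
n_4 = (+0.7435, +0.6687)
n_5 = (+0.0328, +0.9995)
  (0,1): δ = 112.89°  ·
  (0,2): δ = 54.38°  ·
  (0,3): δ = 9.16°  ✓
  (0,4): δ = 50.83°  ·
  (0,5): δ = 96.98°  ·
  (1,2): δ = 121.49°  ·
  (1,3): δ = 57.95°  ·
  (1,4): δ = 16.28°  ✓
  (1,5): δ = 29.87°  ✓
  (2,3): δ = 116.47°  ·
  (2,4): δ = 74.80°  ·
  (2,5): δ = 28.64°  ✓
  (3,4): δ = 138.33°  ·
  (3,5): δ = 92.18°  ·
  (4,5): δ = 133.84°  ·
antipodal pairs: 4

count = 4; pairs: (0,3), (1,4), (1,5), (2,5)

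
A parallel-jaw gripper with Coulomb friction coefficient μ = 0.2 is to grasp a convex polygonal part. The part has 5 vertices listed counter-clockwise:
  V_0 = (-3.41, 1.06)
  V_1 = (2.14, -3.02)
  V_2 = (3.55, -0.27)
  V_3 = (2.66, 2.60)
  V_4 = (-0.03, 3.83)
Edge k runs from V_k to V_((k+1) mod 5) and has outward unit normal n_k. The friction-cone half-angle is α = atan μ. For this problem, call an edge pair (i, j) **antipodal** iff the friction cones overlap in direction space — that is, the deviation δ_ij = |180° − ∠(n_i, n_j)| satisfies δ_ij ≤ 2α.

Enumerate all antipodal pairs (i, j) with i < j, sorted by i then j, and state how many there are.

count = 1; pairs: (0,3)

α = atan 0.2 = 11.31°;  2α = 22.62°
n_0 = (-0.5923, -0.8057)
n_1 = (+0.8899, -0.4563)
n_2 = (+0.9551, +0.2962)
n_3 = (+0.4158, +0.9094)
n_4 = (-0.6339, +0.7734)
  (0,1): δ = 80.82°  ·
  (0,2): δ = 36.45°  ·
  (0,3): δ = 11.75°  ✓
  (0,4): δ = 75.66°  ·
  (1,2): δ = 135.63°  ·
  (1,3): δ = 87.43°  ·
  (1,4): δ = 23.52°  ·
  (2,3): δ = 131.80°  ·
  (2,4): δ = 67.89°  ·
  (3,4): δ = 116.09°  ·
antipodal pairs: 1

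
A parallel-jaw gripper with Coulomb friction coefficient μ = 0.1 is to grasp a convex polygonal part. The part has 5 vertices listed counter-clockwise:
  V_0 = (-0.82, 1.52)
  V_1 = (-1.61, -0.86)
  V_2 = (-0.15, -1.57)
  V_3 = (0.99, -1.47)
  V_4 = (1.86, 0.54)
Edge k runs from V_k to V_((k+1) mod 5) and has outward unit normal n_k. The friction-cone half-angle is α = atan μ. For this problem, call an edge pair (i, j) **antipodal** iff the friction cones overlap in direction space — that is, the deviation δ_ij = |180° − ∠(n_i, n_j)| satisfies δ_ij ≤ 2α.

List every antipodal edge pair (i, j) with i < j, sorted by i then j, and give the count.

α = atan 0.1 = 5.71°;  2α = 11.42°
n_0 = (-0.9491, +0.3150)
n_1 = (-0.4373, -0.8993)
n_2 = (+0.0874, -0.9962)
n_3 = (+0.9177, -0.3972)
n_4 = (+0.3434, +0.9392)
  (0,1): δ = 97.57°  ·
  (0,2): δ = 66.62°  ·
  (0,3): δ = 5.04°  ✓
  (0,4): δ = 88.28°  ·
  (1,2): δ = 149.05°  ·
  (1,3): δ = 87.47°  ·
  (1,4): δ = 5.85°  ✓
  (2,3): δ = 118.42°  ·
  (2,4): δ = 25.10°  ·
  (3,4): δ = 86.68°  ·
antipodal pairs: 2

count = 2; pairs: (0,3), (1,4)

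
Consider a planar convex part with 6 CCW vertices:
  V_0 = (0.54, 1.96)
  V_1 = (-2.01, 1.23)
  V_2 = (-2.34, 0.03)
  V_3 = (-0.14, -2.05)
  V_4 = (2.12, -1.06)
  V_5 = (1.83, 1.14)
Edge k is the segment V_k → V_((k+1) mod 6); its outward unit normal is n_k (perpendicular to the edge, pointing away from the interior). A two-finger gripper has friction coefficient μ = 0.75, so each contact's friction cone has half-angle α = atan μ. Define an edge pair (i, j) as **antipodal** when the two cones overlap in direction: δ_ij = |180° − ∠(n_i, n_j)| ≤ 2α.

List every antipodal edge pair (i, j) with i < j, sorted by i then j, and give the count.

count = 8; pairs: (0,2), (0,3), (1,3), (1,4), (1,5), (2,4), (2,5), (3,5)

α = atan 0.75 = 36.87°;  2α = 73.74°
n_0 = (-0.2752, +0.9614)
n_1 = (-0.9642, +0.2652)
n_2 = (-0.6870, -0.7266)
n_3 = (+0.4012, -0.9160)
n_4 = (+0.9914, +0.1307)
n_5 = (+0.5365, +0.8439)
  (0,1): δ = 121.35°  ·
  (0,2): δ = 59.37°  ✓
  (0,3): δ = 7.68°  ✓
  (0,4): δ = 81.53°  ·
  (0,5): δ = 131.58°  ·
  (1,2): δ = 118.02°  ·
  (1,3): δ = 50.97°  ✓
  (1,4): δ = 22.89°  ✓
  (1,5): δ = 72.93°  ✓
  (2,3): δ = 112.95°  ·
  (2,4): δ = 39.10°  ✓
  (2,5): δ = 10.95°  ✓
  (3,4): δ = 106.15°  ·
  (3,5): δ = 56.10°  ✓
  (4,5): δ = 129.95°  ·
antipodal pairs: 8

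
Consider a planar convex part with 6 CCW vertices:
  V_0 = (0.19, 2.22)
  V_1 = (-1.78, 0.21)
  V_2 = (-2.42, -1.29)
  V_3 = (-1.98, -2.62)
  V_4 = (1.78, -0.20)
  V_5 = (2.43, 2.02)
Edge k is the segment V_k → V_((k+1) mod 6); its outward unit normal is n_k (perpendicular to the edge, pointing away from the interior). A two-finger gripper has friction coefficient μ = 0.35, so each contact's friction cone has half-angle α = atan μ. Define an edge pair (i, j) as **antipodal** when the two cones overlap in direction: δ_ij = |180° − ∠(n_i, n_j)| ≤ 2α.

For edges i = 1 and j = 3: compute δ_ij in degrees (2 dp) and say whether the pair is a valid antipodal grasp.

δ = 34.13°, valid

α = atan 0.35 = 19.29°;  2α = 38.58°
edge 1: e_1 = (-0.64, -1.50);  n_1 = (-0.9198, +0.3924)
edge 3: e_3 = (+3.76, +2.42);  n_3 = (+0.5412, -0.8409)
∠(n_1, n_3) = 145.87°
δ = |180° − 145.87°| = 34.13°
34.13° ≤ 2α = 38.58°  →  valid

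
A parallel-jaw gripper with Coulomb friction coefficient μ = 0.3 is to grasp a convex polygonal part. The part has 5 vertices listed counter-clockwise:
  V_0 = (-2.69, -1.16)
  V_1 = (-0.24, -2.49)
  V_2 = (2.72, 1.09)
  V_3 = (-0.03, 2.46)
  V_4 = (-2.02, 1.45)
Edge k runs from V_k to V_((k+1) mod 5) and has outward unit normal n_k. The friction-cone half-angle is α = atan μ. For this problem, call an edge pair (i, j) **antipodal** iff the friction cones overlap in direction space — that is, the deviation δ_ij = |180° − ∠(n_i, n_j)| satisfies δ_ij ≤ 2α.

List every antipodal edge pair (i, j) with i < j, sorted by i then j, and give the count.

α = atan 0.3 = 16.70°;  2α = 33.40°
n_0 = (-0.4771, -0.8789)
n_1 = (+0.7707, -0.6372)
n_2 = (+0.4459, +0.8951)
n_3 = (-0.4526, +0.8917)
n_4 = (-0.9686, +0.2486)
  (0,1): δ = 101.09°  ·
  (0,2): δ = 2.01°  ✓
  (0,3): δ = 55.41°  ·
  (0,4): δ = 104.10°  ·
  (1,2): δ = 76.90°  ·
  (1,3): δ = 23.51°  ✓
  (1,4): δ = 25.19°  ✓
  (2,3): δ = 126.61°  ·
  (2,4): δ = 77.92°  ·
  (3,4): δ = 131.31°  ·
antipodal pairs: 3

count = 3; pairs: (0,2), (1,3), (1,4)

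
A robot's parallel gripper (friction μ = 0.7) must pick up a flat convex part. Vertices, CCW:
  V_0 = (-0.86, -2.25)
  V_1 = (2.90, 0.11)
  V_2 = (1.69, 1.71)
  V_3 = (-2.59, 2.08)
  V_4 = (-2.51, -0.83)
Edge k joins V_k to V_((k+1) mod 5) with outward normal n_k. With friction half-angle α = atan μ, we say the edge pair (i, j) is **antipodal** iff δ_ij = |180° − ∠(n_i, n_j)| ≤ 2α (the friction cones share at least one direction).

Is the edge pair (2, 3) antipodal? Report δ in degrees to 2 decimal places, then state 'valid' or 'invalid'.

α = atan 0.7 = 34.99°;  2α = 69.98°
edge 2: e_2 = (-4.28, +0.37);  n_2 = (+0.0861, +0.9963)
edge 3: e_3 = (+0.08, -2.91);  n_3 = (-0.9996, -0.0275)
∠(n_2, n_3) = 96.52°
δ = |180° − 96.52°| = 83.48°
83.48° > 2α = 69.98°  →  invalid

δ = 83.48°, invalid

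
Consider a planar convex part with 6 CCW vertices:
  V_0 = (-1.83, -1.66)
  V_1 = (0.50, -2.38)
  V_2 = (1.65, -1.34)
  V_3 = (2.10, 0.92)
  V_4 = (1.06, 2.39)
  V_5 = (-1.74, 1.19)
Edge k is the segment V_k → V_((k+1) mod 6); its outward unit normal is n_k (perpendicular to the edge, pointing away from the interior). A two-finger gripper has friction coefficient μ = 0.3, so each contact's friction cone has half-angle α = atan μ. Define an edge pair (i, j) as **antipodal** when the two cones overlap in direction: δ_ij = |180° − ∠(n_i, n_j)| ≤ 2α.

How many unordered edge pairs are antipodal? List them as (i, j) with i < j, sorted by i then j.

α = atan 0.3 = 16.70°;  2α = 33.40°
n_0 = (-0.2952, -0.9554)
n_1 = (+0.6707, -0.7417)
n_2 = (+0.9807, -0.1953)
n_3 = (+0.8164, +0.5776)
n_4 = (-0.3939, +0.9191)
n_5 = (-0.9995, +0.0316)
  (0,1): δ = 120.70°  ·
  (0,2): δ = 84.09°  ·
  (0,3): δ = 37.55°  ·
  (0,4): δ = 40.37°  ·
  (0,5): δ = 105.36°  ·
  (1,2): δ = 143.39°  ·
  (1,3): δ = 96.85°  ·
  (1,4): δ = 18.93°  ✓
  (1,5): δ = 46.07°  ·
  (2,3): δ = 133.46°  ·
  (2,4): δ = 55.54°  ·
  (2,5): δ = 9.45°  ✓
  (3,4): δ = 102.08°  ·
  (3,5): δ = 37.09°  ·
  (4,5): δ = 115.01°  ·
antipodal pairs: 2

count = 2; pairs: (1,4), (2,5)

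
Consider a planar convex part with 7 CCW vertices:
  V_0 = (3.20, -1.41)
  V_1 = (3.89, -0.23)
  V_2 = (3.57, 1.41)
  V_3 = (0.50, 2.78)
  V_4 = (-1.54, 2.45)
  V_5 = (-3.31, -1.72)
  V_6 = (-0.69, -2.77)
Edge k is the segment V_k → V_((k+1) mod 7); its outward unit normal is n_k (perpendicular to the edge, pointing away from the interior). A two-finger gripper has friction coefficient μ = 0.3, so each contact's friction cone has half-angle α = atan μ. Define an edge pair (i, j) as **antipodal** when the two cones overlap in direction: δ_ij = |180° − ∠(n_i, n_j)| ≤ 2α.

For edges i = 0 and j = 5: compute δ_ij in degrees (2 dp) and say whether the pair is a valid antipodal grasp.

δ = 98.48°, invalid

α = atan 0.3 = 16.70°;  2α = 33.40°
edge 0: e_0 = (+0.69, +1.18);  n_0 = (+0.8632, -0.5048)
edge 5: e_5 = (+2.62, -1.05);  n_5 = (-0.3720, -0.9282)
∠(n_0, n_5) = 81.52°
δ = |180° − 81.52°| = 98.48°
98.48° > 2α = 33.40°  →  invalid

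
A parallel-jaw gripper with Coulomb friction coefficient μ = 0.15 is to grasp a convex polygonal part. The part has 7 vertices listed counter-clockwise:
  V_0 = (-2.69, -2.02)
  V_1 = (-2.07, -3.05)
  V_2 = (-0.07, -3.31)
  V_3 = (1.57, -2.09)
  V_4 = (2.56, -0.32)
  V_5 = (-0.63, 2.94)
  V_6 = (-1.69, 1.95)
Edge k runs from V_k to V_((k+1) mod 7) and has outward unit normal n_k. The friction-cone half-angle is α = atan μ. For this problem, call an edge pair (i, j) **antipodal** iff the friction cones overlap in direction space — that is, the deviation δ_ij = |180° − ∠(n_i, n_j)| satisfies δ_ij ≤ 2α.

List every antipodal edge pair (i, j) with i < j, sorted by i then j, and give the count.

α = atan 0.15 = 8.53°;  2α = 17.06°
n_0 = (-0.8568, -0.5157)
n_1 = (-0.1289, -0.9917)
n_2 = (+0.5969, -0.8023)
n_3 = (+0.8728, -0.4882)
n_4 = (+0.7147, +0.6994)
n_5 = (-0.6826, +0.7308)
n_6 = (-0.9697, +0.2443)
  (0,1): δ = 128.45°  ·
  (0,2): δ = 84.40°  ·
  (0,3): δ = 60.26°  ·
  (0,4): δ = 13.33°  ✓
  (0,5): δ = 102.00°  ·
  (0,6): δ = 134.82°  ·
  (1,2): δ = 135.95°  ·
  (1,3): δ = 111.81°  ·
  (1,4): δ = 38.21°  ·
  (1,5): δ = 50.45°  ·
  (1,6): δ = 83.27°  ·
  (2,3): δ = 155.86°  ·
  (2,4): δ = 82.27°  ·
  (2,5): δ = 6.40°  ✓
  (2,6): δ = 39.22°  ·
  (3,4): δ = 106.40°  ·
  (3,5): δ = 17.74°  ·
  (3,6): δ = 15.08°  ✓
  (4,5): δ = 91.33°  ·
  (4,6): δ = 58.52°  ·
  (5,6): δ = 147.18°  ·
antipodal pairs: 3

count = 3; pairs: (0,4), (2,5), (3,6)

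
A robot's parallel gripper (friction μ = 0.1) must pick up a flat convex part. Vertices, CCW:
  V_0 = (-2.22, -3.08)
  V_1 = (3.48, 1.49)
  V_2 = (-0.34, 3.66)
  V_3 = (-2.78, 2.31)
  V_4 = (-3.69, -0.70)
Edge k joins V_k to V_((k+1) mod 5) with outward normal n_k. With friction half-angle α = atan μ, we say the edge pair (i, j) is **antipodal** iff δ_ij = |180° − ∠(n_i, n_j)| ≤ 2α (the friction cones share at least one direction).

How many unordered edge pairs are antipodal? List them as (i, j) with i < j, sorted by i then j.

count = 1; pairs: (0,2)

α = atan 0.1 = 5.71°;  2α = 11.42°
n_0 = (+0.6255, -0.7802)
n_1 = (+0.4939, +0.8695)
n_2 = (-0.4841, +0.8750)
n_3 = (-0.9572, +0.2894)
n_4 = (-0.8508, -0.5255)
  (0,1): δ = 68.32°  ·
  (0,2): δ = 9.77°  ✓
  (0,3): δ = 34.46°  ·
  (0,4): δ = 82.98°  ·
  (1,2): δ = 121.45°  ·
  (1,3): δ = 77.22°  ·
  (1,4): δ = 28.70°  ·
  (2,3): δ = 135.78°  ·
  (2,4): δ = 87.25°  ·
  (3,4): δ = 131.48°  ·
antipodal pairs: 1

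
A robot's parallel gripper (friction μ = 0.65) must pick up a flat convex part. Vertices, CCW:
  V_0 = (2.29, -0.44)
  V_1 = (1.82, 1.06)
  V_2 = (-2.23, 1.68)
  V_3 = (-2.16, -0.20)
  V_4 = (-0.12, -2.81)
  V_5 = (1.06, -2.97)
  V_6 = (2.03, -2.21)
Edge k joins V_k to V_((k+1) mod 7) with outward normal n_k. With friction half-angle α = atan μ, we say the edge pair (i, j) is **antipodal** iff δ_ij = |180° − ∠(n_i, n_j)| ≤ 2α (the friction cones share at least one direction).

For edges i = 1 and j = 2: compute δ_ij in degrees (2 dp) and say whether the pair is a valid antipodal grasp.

δ = 79.16°, invalid

α = atan 0.65 = 33.02°;  2α = 66.05°
edge 1: e_1 = (-4.05, +0.62);  n_1 = (+0.1513, +0.9885)
edge 2: e_2 = (+0.07, -1.88);  n_2 = (-0.9993, -0.0372)
∠(n_1, n_2) = 100.84°
δ = |180° − 100.84°| = 79.16°
79.16° > 2α = 66.05°  →  invalid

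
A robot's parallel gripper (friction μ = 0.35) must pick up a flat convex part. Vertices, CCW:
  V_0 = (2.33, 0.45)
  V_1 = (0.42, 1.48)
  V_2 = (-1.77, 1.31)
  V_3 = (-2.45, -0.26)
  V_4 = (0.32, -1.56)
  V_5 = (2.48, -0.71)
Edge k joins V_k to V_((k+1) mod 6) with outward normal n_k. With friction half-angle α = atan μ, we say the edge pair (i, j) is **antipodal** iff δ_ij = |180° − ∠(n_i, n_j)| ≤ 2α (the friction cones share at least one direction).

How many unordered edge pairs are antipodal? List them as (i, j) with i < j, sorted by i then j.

α = atan 0.35 = 19.29°;  2α = 38.58°
n_0 = (+0.4746, +0.8802)
n_1 = (-0.0774, +0.9970)
n_2 = (-0.9176, +0.3974)
n_3 = (-0.4249, -0.9053)
n_4 = (+0.3662, -0.9305)
n_5 = (+0.9917, +0.1282)
  (0,1): δ = 147.22°  ·
  (0,2): δ = 85.08°  ·
  (0,3): δ = 3.20°  ✓
  (0,4): δ = 49.82°  ·
  (0,5): δ = 125.70°  ·
  (1,2): δ = 117.86°  ·
  (1,3): δ = 29.58°  ✓
  (1,4): δ = 17.04°  ✓
  (1,5): δ = 92.93°  ·
  (2,3): δ = 91.72°  ·
  (2,4): δ = 45.10°  ·
  (2,5): δ = 30.79°  ✓
  (3,4): δ = 133.38°  ·
  (3,5): δ = 57.49°  ·
  (4,5): δ = 104.11°  ·
antipodal pairs: 4

count = 4; pairs: (0,3), (1,3), (1,4), (2,5)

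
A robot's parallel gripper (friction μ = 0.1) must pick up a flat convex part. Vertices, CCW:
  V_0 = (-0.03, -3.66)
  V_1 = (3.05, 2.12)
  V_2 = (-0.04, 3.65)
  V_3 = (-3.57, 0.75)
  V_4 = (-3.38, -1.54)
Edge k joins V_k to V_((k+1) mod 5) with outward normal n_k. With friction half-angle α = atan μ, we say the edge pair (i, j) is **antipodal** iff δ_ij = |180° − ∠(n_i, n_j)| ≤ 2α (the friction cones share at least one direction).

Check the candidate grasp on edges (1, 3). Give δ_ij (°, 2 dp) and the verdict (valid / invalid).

δ = 58.91°, invalid

α = atan 0.1 = 5.71°;  2α = 11.42°
edge 1: e_1 = (-3.09, +1.53);  n_1 = (+0.4437, +0.8962)
edge 3: e_3 = (+0.19, -2.29);  n_3 = (-0.9966, -0.0827)
∠(n_1, n_3) = 121.09°
δ = |180° − 121.09°| = 58.91°
58.91° > 2α = 11.42°  →  invalid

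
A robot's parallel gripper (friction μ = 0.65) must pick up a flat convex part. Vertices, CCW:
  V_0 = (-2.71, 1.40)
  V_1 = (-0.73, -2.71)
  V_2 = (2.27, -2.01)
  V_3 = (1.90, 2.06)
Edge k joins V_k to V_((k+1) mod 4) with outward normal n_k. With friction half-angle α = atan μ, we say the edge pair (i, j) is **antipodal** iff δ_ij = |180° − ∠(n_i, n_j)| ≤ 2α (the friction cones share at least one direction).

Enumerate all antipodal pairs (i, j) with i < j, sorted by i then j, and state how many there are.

α = atan 0.65 = 33.02°;  2α = 66.05°
n_0 = (-0.9009, -0.4340)
n_1 = (+0.2272, -0.9738)
n_2 = (+0.9959, +0.0905)
n_3 = (-0.1417, +0.9899)
  (0,1): δ = 102.59°  ·
  (0,2): δ = 20.53°  ✓
  (0,3): δ = 72.42°  ·
  (1,2): δ = 97.94°  ·
  (1,3): δ = 4.99°  ✓
  (2,3): δ = 87.05°  ·
antipodal pairs: 2

count = 2; pairs: (0,2), (1,3)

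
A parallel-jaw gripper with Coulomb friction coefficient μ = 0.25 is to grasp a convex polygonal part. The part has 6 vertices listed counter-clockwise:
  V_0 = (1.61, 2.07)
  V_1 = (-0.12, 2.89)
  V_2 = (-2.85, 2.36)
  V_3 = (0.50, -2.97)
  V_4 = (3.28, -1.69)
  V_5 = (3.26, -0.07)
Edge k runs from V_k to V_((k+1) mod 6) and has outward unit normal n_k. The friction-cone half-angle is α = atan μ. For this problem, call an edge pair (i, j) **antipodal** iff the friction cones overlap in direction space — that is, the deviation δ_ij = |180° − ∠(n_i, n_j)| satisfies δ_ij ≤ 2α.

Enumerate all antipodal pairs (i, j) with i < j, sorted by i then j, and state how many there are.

α = atan 0.25 = 14.04°;  2α = 28.07°
n_0 = (+0.4283, +0.9036)
n_1 = (-0.1906, +0.9817)
n_2 = (-0.8467, -0.5321)
n_3 = (+0.4182, -0.9083)
n_4 = (+0.9999, +0.0123)
n_5 = (+0.7919, +0.6106)
  (0,1): δ = 143.65°  ·
  (0,2): δ = 32.49°  ·
  (0,3): δ = 50.08°  ·
  (0,4): δ = 116.07°  ·
  (0,5): δ = 152.99°  ·
  (1,2): δ = 68.84°  ·
  (1,3): δ = 13.74°  ✓
  (1,4): δ = 79.72°  ·
  (1,5): δ = 116.65°  ·
  (2,3): δ = 97.43°  ·
  (2,4): δ = 31.44°  ·
  (2,5): δ = 5.48°  ✓
  (3,4): δ = 114.02°  ·
  (3,5): δ = 77.09°  ·
  (4,5): δ = 143.07°  ·
antipodal pairs: 2

count = 2; pairs: (1,3), (2,5)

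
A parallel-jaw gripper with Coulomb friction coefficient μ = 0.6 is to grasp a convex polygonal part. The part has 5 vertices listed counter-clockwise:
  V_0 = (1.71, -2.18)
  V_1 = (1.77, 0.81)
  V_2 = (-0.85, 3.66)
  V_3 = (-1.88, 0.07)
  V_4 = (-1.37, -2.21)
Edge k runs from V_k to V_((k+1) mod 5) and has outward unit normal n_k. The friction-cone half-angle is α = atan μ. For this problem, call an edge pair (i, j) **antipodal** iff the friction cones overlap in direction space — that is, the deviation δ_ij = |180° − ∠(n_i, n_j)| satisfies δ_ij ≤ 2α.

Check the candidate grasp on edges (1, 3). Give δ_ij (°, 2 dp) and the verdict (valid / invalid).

α = atan 0.6 = 30.96°;  2α = 61.93°
edge 1: e_1 = (-2.62, +2.85);  n_1 = (+0.7362, +0.6768)
edge 3: e_3 = (+0.51, -2.28);  n_3 = (-0.9759, -0.2183)
∠(n_1, n_3) = 150.02°
δ = |180° − 150.02°| = 29.98°
29.98° ≤ 2α = 61.93°  →  valid

δ = 29.98°, valid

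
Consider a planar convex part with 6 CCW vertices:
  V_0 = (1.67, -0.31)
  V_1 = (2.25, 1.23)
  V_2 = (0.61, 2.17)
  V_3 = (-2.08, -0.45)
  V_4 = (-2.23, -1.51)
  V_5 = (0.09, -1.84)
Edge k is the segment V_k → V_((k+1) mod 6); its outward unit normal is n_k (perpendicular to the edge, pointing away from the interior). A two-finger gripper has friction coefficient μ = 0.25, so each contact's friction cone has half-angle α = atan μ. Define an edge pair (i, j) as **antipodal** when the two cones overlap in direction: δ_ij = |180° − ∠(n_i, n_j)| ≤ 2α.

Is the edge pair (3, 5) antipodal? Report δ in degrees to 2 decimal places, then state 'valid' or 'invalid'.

α = atan 0.25 = 14.04°;  2α = 28.07°
edge 3: e_3 = (-0.15, -1.06);  n_3 = (-0.9901, +0.1401)
edge 5: e_5 = (+1.58, +1.53);  n_5 = (+0.6956, -0.7184)
∠(n_3, n_5) = 142.13°
δ = |180° − 142.13°| = 37.87°
37.87° > 2α = 28.07°  →  invalid

δ = 37.87°, invalid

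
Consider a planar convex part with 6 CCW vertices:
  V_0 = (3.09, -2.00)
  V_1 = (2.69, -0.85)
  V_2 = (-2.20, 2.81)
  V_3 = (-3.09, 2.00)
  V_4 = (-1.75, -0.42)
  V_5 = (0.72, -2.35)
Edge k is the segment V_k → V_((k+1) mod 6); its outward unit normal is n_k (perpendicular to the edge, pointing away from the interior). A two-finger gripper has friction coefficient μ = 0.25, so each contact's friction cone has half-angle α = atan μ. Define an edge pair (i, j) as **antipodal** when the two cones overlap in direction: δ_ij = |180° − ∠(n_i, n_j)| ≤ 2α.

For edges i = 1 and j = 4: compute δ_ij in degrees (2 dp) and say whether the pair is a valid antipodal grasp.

δ = 1.19°, valid

α = atan 0.25 = 14.04°;  2α = 28.07°
edge 1: e_1 = (-4.89, +3.66);  n_1 = (+0.5992, +0.8006)
edge 4: e_4 = (+2.47, -1.93);  n_4 = (-0.6157, -0.7880)
∠(n_1, n_4) = 178.81°
δ = |180° − 178.81°| = 1.19°
1.19° ≤ 2α = 28.07°  →  valid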